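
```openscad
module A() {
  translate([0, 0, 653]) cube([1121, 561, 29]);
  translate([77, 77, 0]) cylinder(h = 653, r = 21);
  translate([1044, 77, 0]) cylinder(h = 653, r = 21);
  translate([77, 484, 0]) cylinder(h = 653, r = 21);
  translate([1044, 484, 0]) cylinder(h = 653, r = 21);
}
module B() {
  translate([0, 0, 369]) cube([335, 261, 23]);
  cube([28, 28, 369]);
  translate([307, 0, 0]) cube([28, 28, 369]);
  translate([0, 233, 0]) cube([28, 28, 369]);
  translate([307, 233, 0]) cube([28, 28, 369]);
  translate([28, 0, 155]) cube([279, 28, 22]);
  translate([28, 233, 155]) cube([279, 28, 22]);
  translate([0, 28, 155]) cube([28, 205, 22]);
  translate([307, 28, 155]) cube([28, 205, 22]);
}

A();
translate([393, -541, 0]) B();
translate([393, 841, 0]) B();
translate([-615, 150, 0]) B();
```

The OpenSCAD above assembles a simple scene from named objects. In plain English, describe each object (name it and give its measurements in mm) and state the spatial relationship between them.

A is a table: top 1121 mm (x) × 561 mm (y), 29 mm thick, upper face at z = 682 mm, on four round legs of 42 mm diameter, each leg's bounding box inset 56 mm from the nearest pair of top edges, running from z = 0 to the bottom of the top.

B is a simple wooden stool: a rectangular seat 335 mm (x) by 261 mm (y), 23 mm thick, top face at z = 392 mm, on four square legs, each 28×28 mm in cross-section. The legs rest on z = 0, each flush with a corner of the seat. Four stretchers, 28 mm wide and 22 mm tall, connect adjacent legs with their undersides at z = 155 mm, each running between the inner faces of the legs it joins and aligned with the legs' outer faces on the other axis.

Three stools sit around the table at the −y, +y, −x sides.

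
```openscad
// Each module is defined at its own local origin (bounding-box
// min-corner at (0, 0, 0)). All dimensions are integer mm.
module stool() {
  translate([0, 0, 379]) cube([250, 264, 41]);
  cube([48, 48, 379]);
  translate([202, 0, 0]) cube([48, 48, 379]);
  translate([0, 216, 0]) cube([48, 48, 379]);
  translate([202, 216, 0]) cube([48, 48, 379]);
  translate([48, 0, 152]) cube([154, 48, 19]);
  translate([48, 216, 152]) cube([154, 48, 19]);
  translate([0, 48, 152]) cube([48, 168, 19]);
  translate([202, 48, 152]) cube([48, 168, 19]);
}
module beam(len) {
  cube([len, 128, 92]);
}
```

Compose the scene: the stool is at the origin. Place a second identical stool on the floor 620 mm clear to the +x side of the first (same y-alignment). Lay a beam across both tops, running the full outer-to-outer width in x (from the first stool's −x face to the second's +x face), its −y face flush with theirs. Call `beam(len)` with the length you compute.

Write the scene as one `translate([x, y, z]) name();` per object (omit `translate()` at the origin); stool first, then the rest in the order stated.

stool();
translate([870, 0, 0]) stool();
translate([0, 0, 420]) beam(1120);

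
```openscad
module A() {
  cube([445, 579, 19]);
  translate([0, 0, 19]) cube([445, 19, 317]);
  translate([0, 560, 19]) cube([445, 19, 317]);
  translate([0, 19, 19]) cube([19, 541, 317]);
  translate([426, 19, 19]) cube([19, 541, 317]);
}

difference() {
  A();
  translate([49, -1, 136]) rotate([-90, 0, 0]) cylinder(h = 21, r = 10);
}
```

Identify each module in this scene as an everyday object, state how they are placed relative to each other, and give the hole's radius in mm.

A is an open box. The open box has a circular hole through its front wall. The hole's radius is 10 mm.

The subtracted cylinder has r = 10 mm.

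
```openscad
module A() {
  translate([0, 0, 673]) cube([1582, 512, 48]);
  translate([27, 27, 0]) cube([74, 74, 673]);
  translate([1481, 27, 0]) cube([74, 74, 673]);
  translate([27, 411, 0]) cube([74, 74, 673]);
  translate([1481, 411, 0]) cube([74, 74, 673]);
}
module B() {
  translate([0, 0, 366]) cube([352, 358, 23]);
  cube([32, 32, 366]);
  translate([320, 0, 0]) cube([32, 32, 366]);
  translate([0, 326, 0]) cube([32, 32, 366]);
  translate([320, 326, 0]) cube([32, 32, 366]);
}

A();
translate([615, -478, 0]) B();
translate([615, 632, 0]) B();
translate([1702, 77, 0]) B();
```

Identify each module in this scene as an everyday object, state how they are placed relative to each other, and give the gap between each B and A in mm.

Each stool's nearest face is 120 mm from the table's bounding box.

A is a table. B is a stool. Three stools sit around the table at the −y, +y, +x sides. The gap between each stool and the table is 120 mm.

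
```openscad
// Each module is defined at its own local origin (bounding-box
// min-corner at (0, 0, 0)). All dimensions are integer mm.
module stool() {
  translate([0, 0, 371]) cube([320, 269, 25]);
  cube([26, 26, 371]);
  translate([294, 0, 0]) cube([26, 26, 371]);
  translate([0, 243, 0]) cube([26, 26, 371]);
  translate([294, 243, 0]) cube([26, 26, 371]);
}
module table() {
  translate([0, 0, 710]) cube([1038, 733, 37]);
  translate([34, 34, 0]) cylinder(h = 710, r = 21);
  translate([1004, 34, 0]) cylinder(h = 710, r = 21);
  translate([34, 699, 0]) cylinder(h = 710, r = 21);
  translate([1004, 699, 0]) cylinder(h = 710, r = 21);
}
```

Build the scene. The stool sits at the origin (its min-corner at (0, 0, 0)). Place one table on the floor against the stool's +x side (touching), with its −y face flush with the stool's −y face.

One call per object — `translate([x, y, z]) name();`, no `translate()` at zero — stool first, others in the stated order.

stool();
translate([320, 0, 0]) table();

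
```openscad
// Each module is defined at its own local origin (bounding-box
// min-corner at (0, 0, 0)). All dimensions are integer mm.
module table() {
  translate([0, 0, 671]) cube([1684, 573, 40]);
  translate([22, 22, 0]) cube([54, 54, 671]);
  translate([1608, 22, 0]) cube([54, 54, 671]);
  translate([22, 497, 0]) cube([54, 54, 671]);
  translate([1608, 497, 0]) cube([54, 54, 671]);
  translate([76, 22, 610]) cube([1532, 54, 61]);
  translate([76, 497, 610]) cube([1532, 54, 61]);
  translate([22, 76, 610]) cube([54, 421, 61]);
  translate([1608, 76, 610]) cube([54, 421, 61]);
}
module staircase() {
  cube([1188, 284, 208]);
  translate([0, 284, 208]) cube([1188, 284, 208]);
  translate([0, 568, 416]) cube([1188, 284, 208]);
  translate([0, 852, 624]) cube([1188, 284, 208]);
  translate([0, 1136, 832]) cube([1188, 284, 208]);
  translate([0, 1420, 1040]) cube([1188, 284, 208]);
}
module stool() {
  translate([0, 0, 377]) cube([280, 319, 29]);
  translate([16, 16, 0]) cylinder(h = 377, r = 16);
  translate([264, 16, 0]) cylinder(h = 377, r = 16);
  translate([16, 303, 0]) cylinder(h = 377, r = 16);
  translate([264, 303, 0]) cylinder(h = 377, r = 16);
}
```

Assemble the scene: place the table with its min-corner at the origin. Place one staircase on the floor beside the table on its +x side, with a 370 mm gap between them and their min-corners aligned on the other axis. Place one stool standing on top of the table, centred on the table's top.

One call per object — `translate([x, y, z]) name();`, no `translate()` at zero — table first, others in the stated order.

table();
translate([2054, 0, 0]) staircase();
translate([702, 127, 711]) stool();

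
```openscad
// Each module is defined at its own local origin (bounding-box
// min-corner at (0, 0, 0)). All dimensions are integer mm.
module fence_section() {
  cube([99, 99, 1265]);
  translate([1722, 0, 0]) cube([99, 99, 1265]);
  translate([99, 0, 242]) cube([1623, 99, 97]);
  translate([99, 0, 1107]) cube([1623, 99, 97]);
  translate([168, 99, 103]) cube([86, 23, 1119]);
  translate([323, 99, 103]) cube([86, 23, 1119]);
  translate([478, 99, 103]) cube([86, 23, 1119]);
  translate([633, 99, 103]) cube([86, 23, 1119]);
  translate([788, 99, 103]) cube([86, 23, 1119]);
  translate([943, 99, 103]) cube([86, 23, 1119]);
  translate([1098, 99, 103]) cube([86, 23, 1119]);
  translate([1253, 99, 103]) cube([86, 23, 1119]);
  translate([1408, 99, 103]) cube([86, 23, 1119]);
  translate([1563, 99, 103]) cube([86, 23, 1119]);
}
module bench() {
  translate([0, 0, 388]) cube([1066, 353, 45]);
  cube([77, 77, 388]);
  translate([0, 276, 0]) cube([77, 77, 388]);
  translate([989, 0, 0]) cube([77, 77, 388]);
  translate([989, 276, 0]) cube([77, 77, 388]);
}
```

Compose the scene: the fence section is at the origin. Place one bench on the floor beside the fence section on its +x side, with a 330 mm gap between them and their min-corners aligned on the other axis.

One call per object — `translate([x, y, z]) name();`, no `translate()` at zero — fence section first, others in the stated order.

fence_section();
translate([2151, 0, 0]) bench();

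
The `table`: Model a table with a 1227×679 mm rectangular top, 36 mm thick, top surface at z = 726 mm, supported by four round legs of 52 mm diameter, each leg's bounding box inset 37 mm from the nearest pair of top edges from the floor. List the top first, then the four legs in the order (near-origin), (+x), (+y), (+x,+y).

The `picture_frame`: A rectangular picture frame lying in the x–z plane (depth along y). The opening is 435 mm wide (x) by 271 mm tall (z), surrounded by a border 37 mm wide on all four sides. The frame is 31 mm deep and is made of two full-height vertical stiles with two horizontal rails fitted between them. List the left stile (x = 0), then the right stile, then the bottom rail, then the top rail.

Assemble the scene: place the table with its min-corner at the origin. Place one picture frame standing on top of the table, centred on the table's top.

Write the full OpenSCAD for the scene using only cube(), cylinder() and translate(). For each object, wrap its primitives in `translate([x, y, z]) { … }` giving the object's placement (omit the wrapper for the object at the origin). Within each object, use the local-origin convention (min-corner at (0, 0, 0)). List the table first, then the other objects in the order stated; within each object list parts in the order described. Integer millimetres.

translate([0, 0, 690]) cube([1227, 679, 36]);
translate([63, 63, 0]) cylinder(h = 690, r = 26);
translate([1164, 63, 0]) cylinder(h = 690, r = 26);
translate([63, 616, 0]) cylinder(h = 690, r = 26);
translate([1164, 616, 0]) cylinder(h = 690, r = 26);
translate([359, 324, 726]) {
  cube([37, 31, 345]);
  translate([472, 0, 0]) cube([37, 31, 345]);
  translate([37, 0, 0]) cube([435, 31, 37]);
  translate([37, 0, 308]) cube([435, 31, 37]);
}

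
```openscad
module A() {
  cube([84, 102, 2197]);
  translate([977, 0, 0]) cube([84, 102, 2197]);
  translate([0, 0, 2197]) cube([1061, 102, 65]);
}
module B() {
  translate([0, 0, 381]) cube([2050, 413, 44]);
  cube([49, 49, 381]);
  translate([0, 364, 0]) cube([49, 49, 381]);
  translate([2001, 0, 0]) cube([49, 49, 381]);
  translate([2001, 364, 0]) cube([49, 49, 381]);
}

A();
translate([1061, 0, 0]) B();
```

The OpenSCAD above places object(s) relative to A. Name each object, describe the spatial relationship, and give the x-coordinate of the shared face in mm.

The door frame's +x face and the bench's −x face are both at x = 1061 mm.

A is a door frame. B is a bench. The bench is against the door frame's +x side, with their −y faces flush. The x-coordinate of the shared face is 1061 mm.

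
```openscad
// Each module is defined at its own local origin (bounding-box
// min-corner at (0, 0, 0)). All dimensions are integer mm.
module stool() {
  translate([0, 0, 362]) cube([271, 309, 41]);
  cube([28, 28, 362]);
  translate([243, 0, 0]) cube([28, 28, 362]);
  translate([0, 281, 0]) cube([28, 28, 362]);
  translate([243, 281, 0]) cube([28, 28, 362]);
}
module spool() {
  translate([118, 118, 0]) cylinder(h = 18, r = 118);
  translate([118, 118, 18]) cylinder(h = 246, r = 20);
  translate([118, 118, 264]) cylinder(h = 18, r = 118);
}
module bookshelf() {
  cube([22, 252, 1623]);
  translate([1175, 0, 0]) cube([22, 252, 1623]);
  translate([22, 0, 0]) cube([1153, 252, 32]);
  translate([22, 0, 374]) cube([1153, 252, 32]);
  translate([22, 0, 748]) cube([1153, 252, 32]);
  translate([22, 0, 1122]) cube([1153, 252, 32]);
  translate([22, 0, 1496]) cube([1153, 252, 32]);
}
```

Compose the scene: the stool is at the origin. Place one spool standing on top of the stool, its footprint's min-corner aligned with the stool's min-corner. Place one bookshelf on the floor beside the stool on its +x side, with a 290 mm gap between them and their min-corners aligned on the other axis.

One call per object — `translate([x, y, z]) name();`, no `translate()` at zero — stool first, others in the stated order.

stool();
translate([0, 0, 403]) spool();
translate([561, 0, 0]) bookshelf();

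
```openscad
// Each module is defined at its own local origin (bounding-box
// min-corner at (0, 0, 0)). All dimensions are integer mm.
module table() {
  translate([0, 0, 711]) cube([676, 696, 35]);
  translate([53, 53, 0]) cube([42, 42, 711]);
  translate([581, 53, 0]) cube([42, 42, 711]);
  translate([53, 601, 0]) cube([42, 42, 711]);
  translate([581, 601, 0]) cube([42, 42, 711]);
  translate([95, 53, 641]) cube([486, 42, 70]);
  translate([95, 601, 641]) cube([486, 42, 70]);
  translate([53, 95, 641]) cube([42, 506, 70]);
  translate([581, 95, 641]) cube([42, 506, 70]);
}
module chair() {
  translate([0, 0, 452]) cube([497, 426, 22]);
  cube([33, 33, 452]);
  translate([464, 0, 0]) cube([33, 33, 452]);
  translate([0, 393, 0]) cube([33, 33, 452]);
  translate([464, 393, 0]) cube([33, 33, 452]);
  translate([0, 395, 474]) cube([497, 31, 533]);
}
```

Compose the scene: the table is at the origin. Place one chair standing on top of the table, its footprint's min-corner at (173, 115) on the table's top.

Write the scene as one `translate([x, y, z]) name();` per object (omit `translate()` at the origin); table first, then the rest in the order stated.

table();
translate([173, 115, 746]) chair();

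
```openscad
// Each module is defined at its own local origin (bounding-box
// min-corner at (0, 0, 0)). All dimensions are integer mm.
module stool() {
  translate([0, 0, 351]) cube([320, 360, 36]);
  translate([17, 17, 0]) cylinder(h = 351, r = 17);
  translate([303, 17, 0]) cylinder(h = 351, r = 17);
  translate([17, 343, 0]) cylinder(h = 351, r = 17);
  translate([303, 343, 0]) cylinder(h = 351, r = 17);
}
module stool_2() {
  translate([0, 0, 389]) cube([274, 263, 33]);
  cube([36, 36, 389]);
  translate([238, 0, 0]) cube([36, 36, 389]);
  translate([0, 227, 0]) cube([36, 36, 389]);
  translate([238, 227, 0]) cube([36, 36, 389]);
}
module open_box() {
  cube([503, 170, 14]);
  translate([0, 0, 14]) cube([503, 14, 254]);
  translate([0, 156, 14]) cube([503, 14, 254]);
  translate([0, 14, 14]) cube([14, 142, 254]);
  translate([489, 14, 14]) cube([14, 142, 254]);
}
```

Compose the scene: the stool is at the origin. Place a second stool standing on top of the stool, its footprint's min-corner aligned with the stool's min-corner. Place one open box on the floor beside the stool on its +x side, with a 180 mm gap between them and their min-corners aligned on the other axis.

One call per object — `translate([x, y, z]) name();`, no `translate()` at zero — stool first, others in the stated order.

stool();
translate([0, 0, 387]) stool_2();
translate([500, 0, 0]) open_box();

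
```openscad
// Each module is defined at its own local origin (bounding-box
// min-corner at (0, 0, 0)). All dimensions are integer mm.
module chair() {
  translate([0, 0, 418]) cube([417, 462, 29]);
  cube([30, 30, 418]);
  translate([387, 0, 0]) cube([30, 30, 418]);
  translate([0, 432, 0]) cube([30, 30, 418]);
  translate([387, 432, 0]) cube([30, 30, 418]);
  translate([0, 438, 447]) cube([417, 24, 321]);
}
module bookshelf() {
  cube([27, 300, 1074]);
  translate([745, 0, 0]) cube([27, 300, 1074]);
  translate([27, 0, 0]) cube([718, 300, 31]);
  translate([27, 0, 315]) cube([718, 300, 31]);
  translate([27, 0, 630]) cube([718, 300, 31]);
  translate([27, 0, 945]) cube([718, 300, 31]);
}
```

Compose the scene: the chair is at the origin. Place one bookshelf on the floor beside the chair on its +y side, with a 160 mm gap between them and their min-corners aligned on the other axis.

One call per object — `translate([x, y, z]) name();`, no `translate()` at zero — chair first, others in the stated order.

chair();
translate([0, 622, 0]) bookshelf();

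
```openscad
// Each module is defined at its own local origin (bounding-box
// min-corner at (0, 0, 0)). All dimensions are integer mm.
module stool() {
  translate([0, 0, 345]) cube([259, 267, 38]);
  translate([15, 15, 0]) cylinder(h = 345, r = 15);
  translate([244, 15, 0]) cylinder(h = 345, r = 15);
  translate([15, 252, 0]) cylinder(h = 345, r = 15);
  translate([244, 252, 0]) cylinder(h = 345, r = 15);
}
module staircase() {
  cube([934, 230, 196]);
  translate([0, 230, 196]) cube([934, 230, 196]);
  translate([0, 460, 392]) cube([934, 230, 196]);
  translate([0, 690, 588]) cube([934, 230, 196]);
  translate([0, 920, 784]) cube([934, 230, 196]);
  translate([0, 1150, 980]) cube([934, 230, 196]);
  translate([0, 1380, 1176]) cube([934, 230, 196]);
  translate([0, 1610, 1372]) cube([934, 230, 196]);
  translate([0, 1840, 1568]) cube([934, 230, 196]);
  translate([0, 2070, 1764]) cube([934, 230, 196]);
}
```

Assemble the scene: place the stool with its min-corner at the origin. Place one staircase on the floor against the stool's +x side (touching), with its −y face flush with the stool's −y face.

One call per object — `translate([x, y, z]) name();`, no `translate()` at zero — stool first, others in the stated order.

stool();
translate([259, 0, 0]) staircase();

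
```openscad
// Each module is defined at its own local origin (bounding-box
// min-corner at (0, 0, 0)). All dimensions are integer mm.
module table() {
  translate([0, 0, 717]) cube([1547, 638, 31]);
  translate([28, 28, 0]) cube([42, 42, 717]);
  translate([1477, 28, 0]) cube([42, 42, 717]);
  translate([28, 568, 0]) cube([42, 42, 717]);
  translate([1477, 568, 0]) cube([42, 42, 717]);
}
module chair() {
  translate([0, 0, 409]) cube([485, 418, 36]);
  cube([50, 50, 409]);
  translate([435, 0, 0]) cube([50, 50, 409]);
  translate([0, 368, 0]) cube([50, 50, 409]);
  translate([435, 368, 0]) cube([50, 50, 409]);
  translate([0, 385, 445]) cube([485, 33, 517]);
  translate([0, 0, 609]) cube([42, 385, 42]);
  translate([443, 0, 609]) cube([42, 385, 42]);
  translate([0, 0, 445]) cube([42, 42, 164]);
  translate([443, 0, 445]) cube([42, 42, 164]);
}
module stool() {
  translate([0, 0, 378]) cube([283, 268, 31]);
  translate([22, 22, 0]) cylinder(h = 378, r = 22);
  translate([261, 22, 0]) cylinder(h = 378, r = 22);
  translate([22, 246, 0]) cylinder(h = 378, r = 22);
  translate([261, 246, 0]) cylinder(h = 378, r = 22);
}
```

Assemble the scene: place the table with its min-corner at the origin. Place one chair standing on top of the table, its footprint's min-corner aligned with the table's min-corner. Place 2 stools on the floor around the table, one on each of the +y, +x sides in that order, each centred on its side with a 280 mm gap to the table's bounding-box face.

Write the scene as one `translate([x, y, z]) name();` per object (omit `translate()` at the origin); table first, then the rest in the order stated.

table();
translate([0, 0, 748]) chair();
translate([632, 918, 0]) stool();
translate([1827, 185, 0]) stool();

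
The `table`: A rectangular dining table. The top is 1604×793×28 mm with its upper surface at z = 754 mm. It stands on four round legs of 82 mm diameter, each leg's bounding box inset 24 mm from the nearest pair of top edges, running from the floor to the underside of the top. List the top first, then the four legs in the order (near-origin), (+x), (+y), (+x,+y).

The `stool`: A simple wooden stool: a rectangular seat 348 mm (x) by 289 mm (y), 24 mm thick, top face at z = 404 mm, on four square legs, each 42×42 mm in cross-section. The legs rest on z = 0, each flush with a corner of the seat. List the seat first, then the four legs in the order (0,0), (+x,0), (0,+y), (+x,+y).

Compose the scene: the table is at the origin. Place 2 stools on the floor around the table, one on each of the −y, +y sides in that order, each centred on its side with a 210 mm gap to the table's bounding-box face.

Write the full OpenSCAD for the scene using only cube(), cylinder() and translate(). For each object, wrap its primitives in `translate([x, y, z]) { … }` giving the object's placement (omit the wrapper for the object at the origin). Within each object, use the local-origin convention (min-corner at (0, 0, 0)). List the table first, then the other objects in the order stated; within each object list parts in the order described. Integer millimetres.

translate([0, 0, 726]) cube([1604, 793, 28]);
translate([65, 65, 0]) cylinder(h = 726, r = 41);
translate([1539, 65, 0]) cylinder(h = 726, r = 41);
translate([65, 728, 0]) cylinder(h = 726, r = 41);
translate([1539, 728, 0]) cylinder(h = 726, r = 41);
translate([628, -499, 0]) {
  translate([0, 0, 380]) cube([348, 289, 24]);
  cube([42, 42, 380]);
  translate([306, 0, 0]) cube([42, 42, 380]);
  translate([0, 247, 0]) cube([42, 42, 380]);
  translate([306, 247, 0]) cube([42, 42, 380]);
}
translate([628, 1003, 0]) {
  translate([0, 0, 380]) cube([348, 289, 24]);
  cube([42, 42, 380]);
  translate([306, 0, 0]) cube([42, 42, 380]);
  translate([0, 247, 0]) cube([42, 42, 380]);
  translate([306, 247, 0]) cube([42, 42, 380]);
}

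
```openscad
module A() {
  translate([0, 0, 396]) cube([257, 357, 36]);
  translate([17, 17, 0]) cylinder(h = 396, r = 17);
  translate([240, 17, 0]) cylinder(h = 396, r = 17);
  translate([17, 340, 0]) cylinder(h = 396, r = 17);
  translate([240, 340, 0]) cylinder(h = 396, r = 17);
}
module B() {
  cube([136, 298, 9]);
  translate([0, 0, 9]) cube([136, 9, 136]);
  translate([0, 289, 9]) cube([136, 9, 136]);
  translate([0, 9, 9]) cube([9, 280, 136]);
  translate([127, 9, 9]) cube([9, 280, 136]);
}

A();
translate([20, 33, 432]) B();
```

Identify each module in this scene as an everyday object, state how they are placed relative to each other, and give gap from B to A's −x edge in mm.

A is a stool. B is an open box. The open box is on top of the stool. The gap from the open box to the stool's −x edge is 20 mm.

The open box's min-x is at 20; the stool's min-x is 0; gap = 20 mm.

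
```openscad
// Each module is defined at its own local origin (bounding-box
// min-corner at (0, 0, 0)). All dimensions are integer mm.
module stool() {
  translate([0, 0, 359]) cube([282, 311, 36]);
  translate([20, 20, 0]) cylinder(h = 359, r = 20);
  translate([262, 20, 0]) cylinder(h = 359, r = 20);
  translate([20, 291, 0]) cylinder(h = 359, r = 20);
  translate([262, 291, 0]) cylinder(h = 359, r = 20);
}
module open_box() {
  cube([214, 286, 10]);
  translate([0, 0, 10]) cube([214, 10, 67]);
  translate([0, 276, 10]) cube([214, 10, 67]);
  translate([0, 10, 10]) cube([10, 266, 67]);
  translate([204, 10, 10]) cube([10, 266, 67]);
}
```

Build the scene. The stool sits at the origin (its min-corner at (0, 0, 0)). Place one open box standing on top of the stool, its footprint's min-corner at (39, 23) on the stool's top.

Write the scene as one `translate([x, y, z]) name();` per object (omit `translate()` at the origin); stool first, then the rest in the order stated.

stool();
translate([39, 23, 395]) open_box();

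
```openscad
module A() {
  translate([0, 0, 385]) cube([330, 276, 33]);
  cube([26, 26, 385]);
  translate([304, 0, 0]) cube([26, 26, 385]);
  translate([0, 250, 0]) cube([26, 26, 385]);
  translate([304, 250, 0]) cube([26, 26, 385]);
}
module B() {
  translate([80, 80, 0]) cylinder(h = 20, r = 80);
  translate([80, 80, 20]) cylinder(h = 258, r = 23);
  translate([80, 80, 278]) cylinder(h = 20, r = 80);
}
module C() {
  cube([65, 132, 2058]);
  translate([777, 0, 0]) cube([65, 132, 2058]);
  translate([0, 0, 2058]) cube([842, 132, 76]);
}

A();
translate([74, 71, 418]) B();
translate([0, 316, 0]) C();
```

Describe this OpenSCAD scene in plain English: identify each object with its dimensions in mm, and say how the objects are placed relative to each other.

A is a four-legged stool. The seat is 330×276 mm, 33 mm thick, top at z = 418 mm. It stands on four square legs, each 26×26 mm in cross-section, from z = 0 to the seat underside, each flush with a corner of the seat.

B is a spool: two coaxial disc flanges of radius 80 mm and thickness 20 mm, joined by a core cylinder of radius 23 mm and height 258 mm. The lower flange rests on z = 0 and the three cylinders share a vertical axis.

C is a door frame. The clear opening is 712 mm wide and 2058 mm high. Two 65 mm wide jambs, 132 mm deep, stand either side of the opening from the floor to the top of the opening. A 76 mm thick head sits across the top of both jambs, spanning the full outside width of the frame.

The spool is on top of the stool. The door frame is on the floor beside the stool on its +y side.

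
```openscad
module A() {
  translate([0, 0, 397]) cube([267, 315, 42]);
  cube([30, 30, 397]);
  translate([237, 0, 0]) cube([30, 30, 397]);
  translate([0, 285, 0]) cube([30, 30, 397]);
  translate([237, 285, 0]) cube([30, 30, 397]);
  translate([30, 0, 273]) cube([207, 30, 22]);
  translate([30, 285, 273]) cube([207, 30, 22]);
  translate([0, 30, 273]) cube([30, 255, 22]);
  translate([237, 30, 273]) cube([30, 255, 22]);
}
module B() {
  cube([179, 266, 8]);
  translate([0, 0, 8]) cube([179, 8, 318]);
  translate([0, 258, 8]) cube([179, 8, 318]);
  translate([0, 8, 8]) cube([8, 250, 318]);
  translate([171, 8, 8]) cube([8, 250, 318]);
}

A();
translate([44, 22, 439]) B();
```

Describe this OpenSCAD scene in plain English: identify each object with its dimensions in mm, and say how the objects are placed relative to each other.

A is a simple wooden stool: a rectangular seat 267 mm (x) by 315 mm (y), 42 mm thick, top face at z = 439 mm, on four square legs, each 30×30 mm in cross-section. The legs rest on z = 0, each flush with a corner of the seat. Four stretchers, 30 mm wide and 22 mm tall, connect adjacent legs with their undersides at z = 273 mm, each running between the inner faces of the legs it joins and aligned with the legs' outer faces on the other axis.

B is an open-topped rectangular box: outside dimensions 179×266×326 mm, with a uniform wall and base thickness of 8 mm. The base is a full 179×266 slab on the floor; four walls sit on top of the base. The front and back walls (the −y and +y sides) span the full width; the two side walls fit between them.

The open box is on top of the stool.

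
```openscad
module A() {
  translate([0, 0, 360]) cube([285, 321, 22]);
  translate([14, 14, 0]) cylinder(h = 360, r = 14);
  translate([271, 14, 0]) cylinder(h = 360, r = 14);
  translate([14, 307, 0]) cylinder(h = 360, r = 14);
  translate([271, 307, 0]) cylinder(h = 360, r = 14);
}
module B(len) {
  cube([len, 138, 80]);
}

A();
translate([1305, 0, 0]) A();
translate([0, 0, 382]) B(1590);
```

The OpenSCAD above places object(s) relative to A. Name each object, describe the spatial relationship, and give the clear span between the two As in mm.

Second stool starts at x = 1305; first ends at x = 285; clear span = 1305 − 285 = 1020 mm.

A is a stool. B is a beam. A beam spans the tops of two stools. The clear span between the two stools is 1020 mm.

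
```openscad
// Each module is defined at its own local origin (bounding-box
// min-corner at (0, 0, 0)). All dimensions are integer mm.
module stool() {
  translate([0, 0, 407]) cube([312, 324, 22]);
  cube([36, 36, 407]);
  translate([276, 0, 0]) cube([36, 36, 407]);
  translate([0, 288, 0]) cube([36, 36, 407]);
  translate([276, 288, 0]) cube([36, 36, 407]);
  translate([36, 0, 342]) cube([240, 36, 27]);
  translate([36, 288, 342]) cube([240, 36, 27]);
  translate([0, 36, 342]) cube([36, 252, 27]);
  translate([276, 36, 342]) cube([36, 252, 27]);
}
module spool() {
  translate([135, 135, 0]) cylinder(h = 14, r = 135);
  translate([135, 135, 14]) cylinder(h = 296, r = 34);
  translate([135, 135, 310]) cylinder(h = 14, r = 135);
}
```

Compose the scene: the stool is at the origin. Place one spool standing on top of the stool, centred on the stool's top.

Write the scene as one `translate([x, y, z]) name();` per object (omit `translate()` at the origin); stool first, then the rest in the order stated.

stool();
translate([21, 27, 429]) spool();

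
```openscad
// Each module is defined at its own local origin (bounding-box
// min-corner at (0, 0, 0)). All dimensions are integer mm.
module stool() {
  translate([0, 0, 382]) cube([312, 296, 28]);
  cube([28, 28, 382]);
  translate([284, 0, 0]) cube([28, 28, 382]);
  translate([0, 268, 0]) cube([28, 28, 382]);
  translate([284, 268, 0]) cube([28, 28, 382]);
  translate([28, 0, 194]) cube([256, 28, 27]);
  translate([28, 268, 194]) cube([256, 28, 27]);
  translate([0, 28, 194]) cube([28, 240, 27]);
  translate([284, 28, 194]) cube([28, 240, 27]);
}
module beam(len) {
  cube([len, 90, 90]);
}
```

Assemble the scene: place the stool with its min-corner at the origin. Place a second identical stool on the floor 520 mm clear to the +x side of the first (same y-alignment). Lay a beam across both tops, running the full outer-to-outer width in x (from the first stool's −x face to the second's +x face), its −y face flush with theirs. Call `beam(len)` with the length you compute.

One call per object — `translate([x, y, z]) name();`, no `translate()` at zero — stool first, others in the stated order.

stool();
translate([832, 0, 0]) stool();
translate([0, 0, 410]) beam(1144);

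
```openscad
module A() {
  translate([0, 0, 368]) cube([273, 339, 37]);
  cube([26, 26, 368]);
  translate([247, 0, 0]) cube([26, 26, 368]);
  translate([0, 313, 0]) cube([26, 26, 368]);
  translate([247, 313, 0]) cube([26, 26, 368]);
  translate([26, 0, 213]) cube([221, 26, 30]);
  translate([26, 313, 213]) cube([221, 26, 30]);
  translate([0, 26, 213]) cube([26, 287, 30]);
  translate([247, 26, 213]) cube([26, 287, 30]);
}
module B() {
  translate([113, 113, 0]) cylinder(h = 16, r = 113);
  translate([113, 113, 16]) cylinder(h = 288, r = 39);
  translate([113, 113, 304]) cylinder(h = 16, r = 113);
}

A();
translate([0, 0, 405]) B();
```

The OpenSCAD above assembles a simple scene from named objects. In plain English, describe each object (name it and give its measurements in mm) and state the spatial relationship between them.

A is a simple wooden stool: a rectangular seat 273 mm (x) by 339 mm (y), 37 mm thick, top face at z = 405 mm, on four square legs, each 26×26 mm in cross-section. The legs rest on z = 0, each flush with a corner of the seat. Four stretchers, 26 mm wide and 30 mm tall, connect adjacent legs with their undersides at z = 213 mm, each running between the inner faces of the legs it joins and aligned with the legs' outer faces on the other axis.

B is a spool: two coaxial disc flanges of radius 113 mm and thickness 16 mm, joined by a core cylinder of radius 39 mm and height 288 mm. The lower flange rests on z = 0 and the three cylinders share a vertical axis.

The spool is on top of the stool.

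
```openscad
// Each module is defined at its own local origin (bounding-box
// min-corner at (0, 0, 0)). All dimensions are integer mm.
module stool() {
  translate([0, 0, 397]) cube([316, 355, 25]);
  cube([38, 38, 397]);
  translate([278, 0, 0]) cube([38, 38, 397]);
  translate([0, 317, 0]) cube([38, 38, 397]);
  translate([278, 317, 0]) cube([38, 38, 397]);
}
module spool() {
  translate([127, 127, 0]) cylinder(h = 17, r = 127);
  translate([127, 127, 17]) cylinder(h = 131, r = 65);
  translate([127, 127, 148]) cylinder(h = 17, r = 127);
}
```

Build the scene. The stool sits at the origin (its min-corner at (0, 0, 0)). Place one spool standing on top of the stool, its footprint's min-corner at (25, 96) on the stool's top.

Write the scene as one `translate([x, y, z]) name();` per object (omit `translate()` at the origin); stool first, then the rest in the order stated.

stool();
translate([25, 96, 422]) spool();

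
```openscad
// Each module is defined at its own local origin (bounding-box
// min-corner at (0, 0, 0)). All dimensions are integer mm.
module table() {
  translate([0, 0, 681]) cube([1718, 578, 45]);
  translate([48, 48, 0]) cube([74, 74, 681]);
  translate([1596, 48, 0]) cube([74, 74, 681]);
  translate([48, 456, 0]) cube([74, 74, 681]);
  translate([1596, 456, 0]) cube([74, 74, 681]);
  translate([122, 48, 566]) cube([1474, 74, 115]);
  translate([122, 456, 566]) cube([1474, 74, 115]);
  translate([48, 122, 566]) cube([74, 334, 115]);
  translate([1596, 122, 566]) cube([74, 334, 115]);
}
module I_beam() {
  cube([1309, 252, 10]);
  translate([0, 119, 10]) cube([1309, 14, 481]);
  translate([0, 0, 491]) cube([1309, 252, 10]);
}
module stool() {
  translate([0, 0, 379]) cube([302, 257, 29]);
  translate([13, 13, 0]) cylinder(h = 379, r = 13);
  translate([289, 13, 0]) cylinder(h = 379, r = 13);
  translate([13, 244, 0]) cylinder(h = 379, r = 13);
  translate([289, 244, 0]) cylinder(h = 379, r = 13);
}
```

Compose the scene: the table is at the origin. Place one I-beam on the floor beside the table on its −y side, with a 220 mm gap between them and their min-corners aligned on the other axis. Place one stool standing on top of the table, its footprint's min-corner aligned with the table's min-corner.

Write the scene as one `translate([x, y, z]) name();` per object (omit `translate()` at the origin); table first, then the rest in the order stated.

table();
translate([0, -472, 0]) I_beam();
translate([0, 0, 726]) stool();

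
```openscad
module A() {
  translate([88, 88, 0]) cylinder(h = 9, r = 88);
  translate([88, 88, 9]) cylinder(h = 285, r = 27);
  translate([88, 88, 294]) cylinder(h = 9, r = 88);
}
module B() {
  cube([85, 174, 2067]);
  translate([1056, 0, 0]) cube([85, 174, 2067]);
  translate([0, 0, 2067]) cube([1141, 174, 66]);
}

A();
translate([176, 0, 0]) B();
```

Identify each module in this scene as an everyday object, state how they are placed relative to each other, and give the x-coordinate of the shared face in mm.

The spool's +x face and the door frame's −x face are both at x = 176 mm.

A is a spool. B is a door frame. The door frame is against the spool's +x side, with their −y faces flush. The x-coordinate of the shared face is 176 mm.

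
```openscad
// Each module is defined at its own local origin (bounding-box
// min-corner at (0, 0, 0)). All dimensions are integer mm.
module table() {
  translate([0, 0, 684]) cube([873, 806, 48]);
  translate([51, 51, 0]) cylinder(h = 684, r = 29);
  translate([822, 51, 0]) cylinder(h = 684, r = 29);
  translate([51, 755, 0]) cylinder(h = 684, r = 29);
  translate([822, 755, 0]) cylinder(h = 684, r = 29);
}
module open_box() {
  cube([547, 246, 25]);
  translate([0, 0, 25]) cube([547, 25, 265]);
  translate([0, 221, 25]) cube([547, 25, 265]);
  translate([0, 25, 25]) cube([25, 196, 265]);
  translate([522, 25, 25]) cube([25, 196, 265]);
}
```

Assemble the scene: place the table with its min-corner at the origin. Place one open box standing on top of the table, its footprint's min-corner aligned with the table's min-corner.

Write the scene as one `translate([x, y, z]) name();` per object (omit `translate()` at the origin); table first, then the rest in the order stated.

table();
translate([0, 0, 732]) open_box();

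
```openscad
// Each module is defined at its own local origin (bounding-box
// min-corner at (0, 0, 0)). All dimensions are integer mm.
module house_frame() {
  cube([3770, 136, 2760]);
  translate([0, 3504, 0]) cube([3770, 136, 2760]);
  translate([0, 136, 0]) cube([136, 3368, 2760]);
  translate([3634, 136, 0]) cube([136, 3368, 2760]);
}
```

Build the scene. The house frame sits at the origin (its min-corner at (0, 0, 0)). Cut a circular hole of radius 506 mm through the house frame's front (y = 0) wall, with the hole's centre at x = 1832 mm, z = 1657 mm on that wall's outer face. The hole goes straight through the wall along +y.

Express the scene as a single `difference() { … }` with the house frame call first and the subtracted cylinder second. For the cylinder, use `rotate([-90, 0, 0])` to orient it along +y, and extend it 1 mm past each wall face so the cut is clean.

difference() {
  house_frame();
  translate([1832, -1, 1657]) rotate([-90, 0, 0]) cylinder(h = 138, r = 506);
}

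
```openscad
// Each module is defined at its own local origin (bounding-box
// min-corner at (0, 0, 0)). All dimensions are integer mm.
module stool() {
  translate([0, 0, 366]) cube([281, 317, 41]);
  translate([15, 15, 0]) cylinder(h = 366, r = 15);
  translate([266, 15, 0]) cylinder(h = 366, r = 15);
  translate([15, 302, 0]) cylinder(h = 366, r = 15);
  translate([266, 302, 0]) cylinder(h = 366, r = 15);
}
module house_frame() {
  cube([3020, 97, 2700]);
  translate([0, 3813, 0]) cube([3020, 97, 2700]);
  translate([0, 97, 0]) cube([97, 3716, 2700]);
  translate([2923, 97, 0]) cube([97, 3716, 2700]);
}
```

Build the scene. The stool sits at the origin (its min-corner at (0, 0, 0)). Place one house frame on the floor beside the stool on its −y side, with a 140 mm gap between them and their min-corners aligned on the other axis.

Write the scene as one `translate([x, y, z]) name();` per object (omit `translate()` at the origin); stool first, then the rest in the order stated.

stool();
translate([0, -4050, 0]) house_frame();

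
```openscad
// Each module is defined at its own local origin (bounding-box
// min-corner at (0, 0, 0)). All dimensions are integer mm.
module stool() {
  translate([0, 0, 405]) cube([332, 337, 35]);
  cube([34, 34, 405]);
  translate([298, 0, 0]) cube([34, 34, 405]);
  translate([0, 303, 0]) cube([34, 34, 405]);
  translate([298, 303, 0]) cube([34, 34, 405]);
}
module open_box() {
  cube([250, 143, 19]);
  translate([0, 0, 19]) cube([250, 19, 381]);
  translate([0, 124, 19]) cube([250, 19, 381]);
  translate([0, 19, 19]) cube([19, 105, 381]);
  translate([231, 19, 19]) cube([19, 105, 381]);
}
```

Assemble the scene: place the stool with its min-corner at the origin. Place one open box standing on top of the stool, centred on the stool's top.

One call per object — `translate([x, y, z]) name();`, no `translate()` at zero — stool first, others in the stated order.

stool();
translate([41, 97, 440]) open_box();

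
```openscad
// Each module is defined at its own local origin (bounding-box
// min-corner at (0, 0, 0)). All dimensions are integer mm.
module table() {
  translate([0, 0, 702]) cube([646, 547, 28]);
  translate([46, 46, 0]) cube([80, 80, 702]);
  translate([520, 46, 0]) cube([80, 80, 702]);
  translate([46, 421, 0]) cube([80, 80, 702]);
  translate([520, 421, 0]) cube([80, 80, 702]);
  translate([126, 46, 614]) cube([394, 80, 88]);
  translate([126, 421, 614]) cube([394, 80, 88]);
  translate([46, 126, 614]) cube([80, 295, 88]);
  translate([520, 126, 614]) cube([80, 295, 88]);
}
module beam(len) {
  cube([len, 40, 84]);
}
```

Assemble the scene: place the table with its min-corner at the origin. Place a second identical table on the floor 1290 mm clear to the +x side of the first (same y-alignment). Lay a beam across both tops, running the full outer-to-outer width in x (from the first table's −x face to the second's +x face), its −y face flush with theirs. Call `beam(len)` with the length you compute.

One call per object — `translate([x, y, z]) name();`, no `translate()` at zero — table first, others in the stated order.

table();
translate([1936, 0, 0]) table();
translate([0, 0, 730]) beam(2582);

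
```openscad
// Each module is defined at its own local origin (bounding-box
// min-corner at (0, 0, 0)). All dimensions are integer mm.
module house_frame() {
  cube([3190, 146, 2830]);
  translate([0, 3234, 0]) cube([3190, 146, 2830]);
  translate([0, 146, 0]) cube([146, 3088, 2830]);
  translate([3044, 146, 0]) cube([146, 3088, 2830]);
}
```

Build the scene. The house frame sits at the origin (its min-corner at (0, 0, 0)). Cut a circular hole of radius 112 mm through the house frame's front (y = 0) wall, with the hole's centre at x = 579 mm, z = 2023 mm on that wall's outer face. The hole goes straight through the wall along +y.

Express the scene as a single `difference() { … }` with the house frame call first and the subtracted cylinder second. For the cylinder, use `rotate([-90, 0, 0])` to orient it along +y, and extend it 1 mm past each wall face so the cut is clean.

difference() {
  house_frame();
  translate([579, -1, 2023]) rotate([-90, 0, 0]) cylinder(h = 148, r = 112);
}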